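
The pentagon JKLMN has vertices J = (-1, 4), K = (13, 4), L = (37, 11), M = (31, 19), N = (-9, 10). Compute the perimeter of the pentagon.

100

|JK| = √((14)² + (0)²) = √196 = 14
|KL| = √((24)² + (7)²) = √625 = 25
|LM| = √((-6)² + (8)²) = √100 = 10
|MN| = √((-40)² + (-9)²) = √1681 = 41
|NJ| = √((8)² + (-6)²) = √100 = 10
Perimeter = 14 + 25 + 10 + 41 + 10 = 100.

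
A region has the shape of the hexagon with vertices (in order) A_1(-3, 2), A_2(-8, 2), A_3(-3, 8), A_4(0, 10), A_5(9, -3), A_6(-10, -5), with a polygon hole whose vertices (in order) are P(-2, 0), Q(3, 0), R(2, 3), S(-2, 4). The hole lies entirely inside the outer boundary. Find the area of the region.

Outer boundary:
Apply the shoelace (surveyor's) formula: 2A = Σ (x_i·y_{i+1} − x_{i+1}·y_i), indices taken mod 6.
Σ = (10) + (-58) + (-30) + (-90) + (-75) + (-35) = -278
Area = |Σ|/2 = 139.
Hole:
Apply the shoelace (surveyor's) formula: 2A = Σ (x_i·y_{i+1} − x_{i+1}·y_i), indices taken mod 4.
Σ = (0) + (9) + (14) + (8) = 31
Area = |Σ|/2 = 15.5.
Net area = 139 − 15.5 = 123.5.

123.5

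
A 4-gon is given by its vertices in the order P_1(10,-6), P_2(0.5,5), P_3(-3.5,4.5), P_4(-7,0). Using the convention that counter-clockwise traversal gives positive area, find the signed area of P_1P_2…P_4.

Apply Gauss's area formula: 2A = Σ (x_i·y_{i+1} − x_{i+1}·y_i), indices taken mod 4.
Cross-terms: 53, 19.75, 31.5, 42  ⇒  Σ = 146.25
Signed area = Σ/2 = 73.125 (positive ⇒ counter-clockwise traversal).

73.125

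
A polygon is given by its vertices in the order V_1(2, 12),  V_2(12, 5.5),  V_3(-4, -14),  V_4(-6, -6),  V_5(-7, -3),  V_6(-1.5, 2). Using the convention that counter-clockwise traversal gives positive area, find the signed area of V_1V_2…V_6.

-201.75

Σ = (-133) + (-146) + (-60) + (-24) + (-18.5) + (-22) = -403.5
Signed area = Σ/2 = -201.75 (negative ⇒ clockwise traversal).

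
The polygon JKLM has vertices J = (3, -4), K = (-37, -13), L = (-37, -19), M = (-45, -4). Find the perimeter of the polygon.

112

|JK| = √((-40)² + (-9)²) = √1681 = 41
|KL| = √((0)² + (-6)²) = √36 = 6
|LM| = √((-8)² + (15)²) = √289 = 17
|MJ| = √((48)² + (0)²) = √2304 = 48
Perimeter = 41 + 6 + 17 + 48 = 112.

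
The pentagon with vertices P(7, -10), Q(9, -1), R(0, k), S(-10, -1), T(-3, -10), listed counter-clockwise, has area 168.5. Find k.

The doubled signed area Σ (x_i y_{i+1} − x_{i+1} y_i) is linear in k.
With k=0 it equals 280; the coefficient of k is 19 (from the two edges through R).
So 19·k + 280 = 2·168.5 = 337 ⇒ k = 3.

3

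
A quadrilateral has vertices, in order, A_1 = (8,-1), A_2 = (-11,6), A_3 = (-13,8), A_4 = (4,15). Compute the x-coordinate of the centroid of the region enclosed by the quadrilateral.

Apply the surveyor's formula. First the cross-terms c_i = x_i·y_{i+1} − x_{i+1}·y_i:
  37, -10, -227, -124  ⇒  2A = -324, A = -162.
Then Σ (x_i + x_{i+1})·c_i = 684, so x̄ = 684 / (6·(-162)) = -19/27.

-19/27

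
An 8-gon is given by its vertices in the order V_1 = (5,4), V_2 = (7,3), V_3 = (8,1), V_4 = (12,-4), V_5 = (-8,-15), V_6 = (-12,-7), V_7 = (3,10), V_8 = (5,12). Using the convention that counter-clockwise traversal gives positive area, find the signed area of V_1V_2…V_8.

Σ = (-13) + (-17) + (-44) + (-212) + (-124) + (-99) + (-14) + (-40) = -563
Signed area = Σ/2 = -281.5 (negative ⇒ clockwise traversal).

-281.5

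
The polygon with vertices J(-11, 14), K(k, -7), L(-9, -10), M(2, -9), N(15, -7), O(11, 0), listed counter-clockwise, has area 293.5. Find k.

The doubled signed area Σ (x_i y_{i+1} − x_{i+1} y_i) is linear in k.
With k=0 it equals 467; the coefficient of k is -24 (from the two edges through K).
So -24·k + 467 = 2·293.5 = 587 ⇒ k = -5.

-5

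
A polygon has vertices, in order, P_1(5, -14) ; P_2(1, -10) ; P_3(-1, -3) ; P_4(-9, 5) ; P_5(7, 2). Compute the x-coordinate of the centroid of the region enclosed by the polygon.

181/121

Apply the shoelace formula. First the cross-terms c_i = x_i·y_{i+1} − x_{i+1}·y_i:
  -36, -13, -32, -53, -108  ⇒  2A = -242, A = -121.
Then Σ (x_i + x_{i+1})·c_i = -1086, so x̄ = -1086 / (6·(-121)) = 181/121.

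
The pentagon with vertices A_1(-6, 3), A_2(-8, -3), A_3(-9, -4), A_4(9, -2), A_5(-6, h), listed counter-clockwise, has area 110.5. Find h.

10

Write out the shoelace sum; only the two edges meeting at A_5 involve h:
2·Area = [(9·h − (-6)·(-2)) + ((-6)·3 − (-6)·h)] + 101
       = 15·h + 71 = 221
⇒ h = 10.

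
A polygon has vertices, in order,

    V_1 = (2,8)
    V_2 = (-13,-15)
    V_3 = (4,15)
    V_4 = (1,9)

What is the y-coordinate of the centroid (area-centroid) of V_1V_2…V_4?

92/75

Apply the shoelace formula. First the cross-terms c_i = x_i·y_{i+1} − x_{i+1}·y_i:
  74, -135, 21, -10  ⇒  2A = -50, A = -25.
Then Σ (y_i + y_{i+1})·c_i = -184, so ȳ = -184 / (6·(-25)) = 92/75.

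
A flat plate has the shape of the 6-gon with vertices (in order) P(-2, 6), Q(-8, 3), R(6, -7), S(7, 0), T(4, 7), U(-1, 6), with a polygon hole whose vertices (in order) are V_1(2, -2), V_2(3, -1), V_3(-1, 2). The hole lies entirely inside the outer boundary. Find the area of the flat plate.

104

Outer boundary:
Apply the shoelace (surveyor's) formula: 2A = Σ (x_i·y_{i+1} − x_{i+1}·y_i), indices taken mod 6.
Σ = (42) + (38) + (49) + (49) + (31) + (6) = 215
Area = |Σ|/2 = 107.5.
Hole:
V_1→V_2: (2)(-1) − (3)(-2) = 4
V_2→V_3: (3)(2) − (-1)(-1) = 5
V_3→V_1: (-1)(-2) − (2)(2) = -2
Σ = 7
Area = |Σ|/2 = 3.5.
Net area = 107.5 − 3.5 = 104.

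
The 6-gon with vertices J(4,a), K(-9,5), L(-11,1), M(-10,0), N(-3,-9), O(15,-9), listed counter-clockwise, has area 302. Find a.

Write out the shoelace sum; only the two edges meeting at J involve a:
2·Area = [(15·a − 4·(-9)) + (4·5 − (-9)·a)] + 308
       = 24·a + 364 = 604
⇒ a = 10.

10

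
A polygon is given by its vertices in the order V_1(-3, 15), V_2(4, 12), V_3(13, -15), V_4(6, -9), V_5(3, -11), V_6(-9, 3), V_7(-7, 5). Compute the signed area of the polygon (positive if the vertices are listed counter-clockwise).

-291

Apply the surveyor's formula: 2A = Σ (x_i·y_{i+1} − x_{i+1}·y_i), indices taken mod 7.
Cross-terms: -96, -216, -27, -39, -90, -24, -90  ⇒  Σ = -582
Signed area = Σ/2 = -291 (negative ⇒ clockwise traversal).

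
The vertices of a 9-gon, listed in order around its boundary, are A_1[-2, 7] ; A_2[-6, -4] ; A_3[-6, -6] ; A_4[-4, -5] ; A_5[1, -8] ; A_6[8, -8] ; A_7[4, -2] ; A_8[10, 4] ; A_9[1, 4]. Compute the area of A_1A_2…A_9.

132

Apply Gauss's area formula: 2A = Σ (x_i·y_{i+1} − x_{i+1}·y_i), indices taken mod 9.
A_1→A_2: (-2)(-4) − (-6)(7) = 50
A_2→A_3: (-6)(-6) − (-6)(-4) = 12
A_3→A_4: (-6)(-5) − (-4)(-6) = 6
A_4→A_5: (-4)(-8) − (1)(-5) = 37
A_5→A_6: (1)(-8) − (8)(-8) = 56
A_6→A_7: (8)(-2) − (4)(-8) = 16
A_7→A_8: (4)(4) − (10)(-2) = 36
A_8→A_9: (10)(4) − (1)(4) = 36
A_9→A_1: (1)(7) − (-2)(4) = 15
Σ = 264
Area = |Σ|/2 = 132.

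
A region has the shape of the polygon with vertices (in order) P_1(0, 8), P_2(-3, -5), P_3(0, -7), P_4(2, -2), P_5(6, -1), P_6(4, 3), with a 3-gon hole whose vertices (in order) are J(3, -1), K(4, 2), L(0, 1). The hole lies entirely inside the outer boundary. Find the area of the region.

56

Outer boundary:
Apply the shoelace (surveyor's) formula: 2A = Σ (x_i·y_{i+1} − x_{i+1}·y_i), indices taken mod 6.
P_1→P_2: (0)(-5) − (-3)(8) = 24
P_2→P_3: (-3)(-7) − (0)(-5) = 21
P_3→P_4: (0)(-2) − (2)(-7) = 14
P_4→P_5: (2)(-1) − (6)(-2) = 10
P_5→P_6: (6)(3) − (4)(-1) = 22
P_6→P_1: (4)(8) − (0)(3) = 32
Σ = 123
Area = |Σ|/2 = 61.5.
Hole:
Apply the shoelace (surveyor's) formula: 2A = Σ (x_i·y_{i+1} − x_{i+1}·y_i), indices taken mod 3.
Cross-terms: 10, 4, -3  ⇒  Σ = 11
Area = |Σ|/2 = 5.5.
Net area = 61.5 − 5.5 = 56.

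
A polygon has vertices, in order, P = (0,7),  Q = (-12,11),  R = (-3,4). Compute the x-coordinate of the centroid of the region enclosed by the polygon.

-5

Apply the surveyor's formula. First the cross-terms c_i = x_i·y_{i+1} − x_{i+1}·y_i:
  84, -15, -21  ⇒  2A = 48, A = 24.
Then Σ (x_i + x_{i+1})·c_i = -720, so x̄ = -720 / (6·24) = -5.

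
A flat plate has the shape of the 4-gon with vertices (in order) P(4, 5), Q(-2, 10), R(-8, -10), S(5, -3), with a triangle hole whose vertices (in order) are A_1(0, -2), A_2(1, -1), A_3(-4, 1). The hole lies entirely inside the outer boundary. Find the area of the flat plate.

Outer boundary:
Apply the surveyor's formula: 2A = Σ (x_i·y_{i+1} − x_{i+1}·y_i), indices taken mod 4.
Σ = (50) + (100) + (74) + (37) = 261
Area = |Σ|/2 = 130.5.
Hole:
Σ = (2) + (-3) + (8) = 7
Area = |Σ|/2 = 3.5.
Net area = 130.5 − 3.5 = 127.

127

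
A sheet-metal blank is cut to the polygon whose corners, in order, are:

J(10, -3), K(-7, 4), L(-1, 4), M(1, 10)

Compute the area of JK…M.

61

Apply the surveyor's formula: 2A = Σ (x_i·y_{i+1} − x_{i+1}·y_i), indices taken mod 4.
Cross-terms: 19, -24, -14, -103  ⇒  Σ = -122
Area = |Σ|/2 = 61.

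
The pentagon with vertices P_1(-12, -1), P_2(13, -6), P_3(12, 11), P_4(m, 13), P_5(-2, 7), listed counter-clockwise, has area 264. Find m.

10

The doubled signed area Σ (x_i y_{i+1} − x_{i+1} y_i) is linear in m.
With m=0 it equals 568; the coefficient of m is -4 (from the two edges through P_4).
So -4·m + 568 = 2·264 = 528 ⇒ m = 10.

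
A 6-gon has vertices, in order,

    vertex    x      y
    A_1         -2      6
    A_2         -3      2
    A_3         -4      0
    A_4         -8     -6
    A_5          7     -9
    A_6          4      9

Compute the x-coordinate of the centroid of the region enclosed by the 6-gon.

Apply the shoelace (surveyor's) formula. First the cross-terms c_i = x_i·y_{i+1} − x_{i+1}·y_i:
  14, 8, 24, 114, 99, 42  ⇒  2A = 301, A = 150.5.
Then Σ (x_i + x_{i+1})·c_i = 645, so x̄ = 645 / (6·150.5) = 5/7.

5/7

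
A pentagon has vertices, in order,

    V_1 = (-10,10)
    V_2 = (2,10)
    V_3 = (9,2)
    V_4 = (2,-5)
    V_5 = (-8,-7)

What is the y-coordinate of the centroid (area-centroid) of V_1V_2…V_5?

Apply Gauss's area formula. First the cross-terms c_i = x_i·y_{i+1} − x_{i+1}·y_i:
  -120, -86, -49, -54, -150  ⇒  2A = -459, A = -229.5.
Then Σ (y_i + y_{i+1})·c_i = -3087, so ȳ = -3087 / (6·(-229.5)) = 343/153.

343/153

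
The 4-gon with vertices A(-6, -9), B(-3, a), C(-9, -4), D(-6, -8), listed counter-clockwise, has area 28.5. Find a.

6

The doubled signed area Σ (x_i y_{i+1} − x_{i+1} y_i) is linear in a.
With a=0 it equals 39; the coefficient of a is 3 (from the two edges through B).
So 3·a + 39 = 2·28.5 = 57 ⇒ a = 6.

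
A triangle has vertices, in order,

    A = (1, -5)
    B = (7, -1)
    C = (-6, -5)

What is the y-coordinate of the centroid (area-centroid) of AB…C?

Apply the shoelace (surveyor's) formula. First the cross-terms c_i = x_i·y_{i+1} − x_{i+1}·y_i:
  34, -41, 35  ⇒  2A = 28, A = 14.
Then Σ (y_i + y_{i+1})·c_i = -308, so ȳ = -308 / (6·14) = -11/3.

-11/3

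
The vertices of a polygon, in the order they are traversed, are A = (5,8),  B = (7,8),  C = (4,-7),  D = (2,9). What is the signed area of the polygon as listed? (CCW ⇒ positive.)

-38

Apply the surveyor's formula: 2A = Σ (x_i·y_{i+1} − x_{i+1}·y_i), indices taken mod 4.
Cross-terms: -16, -81, 50, -29  ⇒  Σ = -76
Signed area = Σ/2 = -38 (negative ⇒ clockwise traversal).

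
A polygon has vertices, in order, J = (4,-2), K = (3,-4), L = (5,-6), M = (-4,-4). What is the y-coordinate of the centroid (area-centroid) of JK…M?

Apply Gauss's area formula. First the cross-terms c_i = x_i·y_{i+1} − x_{i+1}·y_i:
  -10, 2, -44, 24  ⇒  2A = -28, A = -14.
Then Σ (y_i + y_{i+1})·c_i = 336, so ȳ = 336 / (6·(-14)) = -4.

-4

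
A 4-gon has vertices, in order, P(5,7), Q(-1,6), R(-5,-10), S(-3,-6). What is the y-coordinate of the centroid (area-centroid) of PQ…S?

Apply Gauss's area formula. First the cross-terms c_i = x_i·y_{i+1} − x_{i+1}·y_i:
  37, 40, 0, 9  ⇒  2A = 86, A = 43.
Then Σ (y_i + y_{i+1})·c_i = 330, so ȳ = 330 / (6·43) = 55/43.

55/43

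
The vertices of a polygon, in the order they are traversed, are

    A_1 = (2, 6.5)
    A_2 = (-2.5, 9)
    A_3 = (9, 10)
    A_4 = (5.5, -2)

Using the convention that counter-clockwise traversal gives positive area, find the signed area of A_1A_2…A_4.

-52.5

Σ = (34.25) + (-106) + (-73) + (39.75) = -105
Signed area = Σ/2 = -52.5 (negative ⇒ clockwise traversal).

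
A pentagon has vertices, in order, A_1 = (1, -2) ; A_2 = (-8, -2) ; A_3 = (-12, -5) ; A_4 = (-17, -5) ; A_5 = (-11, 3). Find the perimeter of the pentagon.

|A_1A_2| = √((-9)² + (0)²) = √81 = 9
|A_2A_3| = √((-4)² + (-3)²) = √25 = 5
|A_3A_4| = √((-5)² + (0)²) = √25 = 5
|A_4A_5| = √((6)² + (8)²) = √100 = 10
|A_5A_1| = √((12)² + (-5)²) = √169 = 13
Perimeter = 9 + 5 + 5 + 10 + 13 = 42.

42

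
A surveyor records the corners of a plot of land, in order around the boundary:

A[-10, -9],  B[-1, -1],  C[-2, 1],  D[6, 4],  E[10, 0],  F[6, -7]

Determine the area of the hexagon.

Σ = (1) + (-3) + (-14) + (-40) + (-70) + (-124) = -250
Area = |Σ|/2 = 125.

125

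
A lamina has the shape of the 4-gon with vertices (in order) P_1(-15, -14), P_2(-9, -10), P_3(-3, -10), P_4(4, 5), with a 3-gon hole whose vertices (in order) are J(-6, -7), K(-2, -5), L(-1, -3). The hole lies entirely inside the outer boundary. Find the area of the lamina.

Outer boundary:
Apply the shoelace formula: 2A = Σ (x_i·y_{i+1} − x_{i+1}·y_i), indices taken mod 4.
Σ = (24) + (60) + (25) + (19) = 128
Area = |Σ|/2 = 64.
Hole:
Cross-terms: 16, 1, -11  ⇒  Σ = 6
Area = |Σ|/2 = 3.
Net area = 64 − 3 = 61.

61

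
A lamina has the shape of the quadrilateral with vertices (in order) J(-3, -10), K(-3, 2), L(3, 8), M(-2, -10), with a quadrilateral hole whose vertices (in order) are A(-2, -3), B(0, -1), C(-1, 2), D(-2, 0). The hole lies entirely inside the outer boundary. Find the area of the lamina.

Outer boundary:
Apply the shoelace (surveyor's) formula: 2A = Σ (x_i·y_{i+1} − x_{i+1}·y_i), indices taken mod 4.
J→K: (-3)(2) − (-3)(-10) = -36
K→L: (-3)(8) − (3)(2) = -30
L→M: (3)(-10) − (-2)(8) = -14
M→J: (-2)(-10) − (-3)(-10) = -10
Σ = -90
Area = |Σ|/2 = 45.
Hole:
Apply Gauss's area formula: 2A = Σ (x_i·y_{i+1} − x_{i+1}·y_i), indices taken mod 4.
Σ = (2) + (-1) + (4) + (6) = 11
Area = |Σ|/2 = 5.5.
Net area = 45 − 5.5 = 39.5.

39.5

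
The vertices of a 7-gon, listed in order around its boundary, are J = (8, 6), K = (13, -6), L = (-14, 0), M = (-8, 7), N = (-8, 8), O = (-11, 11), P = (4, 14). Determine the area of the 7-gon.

Apply the shoelace (surveyor's) formula: 2A = Σ (x_i·y_{i+1} − x_{i+1}·y_i), indices taken mod 7.
Cross-terms: -126, -84, -98, -8, 0, -198, -88  ⇒  Σ = -602
Area = |Σ|/2 = 301.

301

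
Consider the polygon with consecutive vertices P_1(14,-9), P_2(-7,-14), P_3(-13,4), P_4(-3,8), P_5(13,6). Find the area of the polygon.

442

Apply Gauss's area formula: 2A = Σ (x_i·y_{i+1} − x_{i+1}·y_i), indices taken mod 5.
Cross-terms: -259, -210, -92, -122, -201  ⇒  Σ = -884
Area = |Σ|/2 = 442.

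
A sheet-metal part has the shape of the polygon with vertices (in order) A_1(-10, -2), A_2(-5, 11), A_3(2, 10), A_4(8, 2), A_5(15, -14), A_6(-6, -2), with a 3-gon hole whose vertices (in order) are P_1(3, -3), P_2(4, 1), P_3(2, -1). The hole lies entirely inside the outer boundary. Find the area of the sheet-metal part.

263

Outer boundary:
Apply the shoelace (surveyor's) formula: 2A = Σ (x_i·y_{i+1} − x_{i+1}·y_i), indices taken mod 6.
Σ = (-120) + (-72) + (-76) + (-142) + (-114) + (-8) = -532
Area = |Σ|/2 = 266.
Hole:
Apply the shoelace (surveyor's) formula: 2A = Σ (x_i·y_{i+1} − x_{i+1}·y_i), indices taken mod 3.
P_1→P_2: (3)(1) − (4)(-3) = 15
P_2→P_3: (4)(-1) − (2)(1) = -6
P_3→P_1: (2)(-3) − (3)(-1) = -3
Σ = 6
Area = |Σ|/2 = 3.
Net area = 266 − 3 = 263.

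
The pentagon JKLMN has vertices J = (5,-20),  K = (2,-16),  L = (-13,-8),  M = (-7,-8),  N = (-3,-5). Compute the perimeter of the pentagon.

50

|JK| = √((-3)² + (4)²) = √25 = 5
|KL| = √((-15)² + (8)²) = √289 = 17
|LM| = √((6)² + (0)²) = √36 = 6
|MN| = √((4)² + (3)²) = √25 = 5
|NJ| = √((8)² + (-15)²) = √289 = 17
Perimeter = 5 + 17 + 6 + 5 + 17 = 50.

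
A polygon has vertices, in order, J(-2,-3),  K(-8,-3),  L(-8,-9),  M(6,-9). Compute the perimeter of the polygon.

36

|JK| = √((-6)² + (0)²) = √36 = 6
|KL| = √((0)² + (-6)²) = √36 = 6
|LM| = √((14)² + (0)²) = √196 = 14
|MJ| = √((-8)² + (6)²) = √100 = 10
Perimeter = 6 + 6 + 14 + 10 = 36.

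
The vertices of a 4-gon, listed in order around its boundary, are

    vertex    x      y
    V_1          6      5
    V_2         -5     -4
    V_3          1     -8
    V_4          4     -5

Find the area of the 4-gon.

61

Apply the shoelace formula: 2A = Σ (x_i·y_{i+1} − x_{i+1}·y_i), indices taken mod 4.
Σ = (1) + (44) + (27) + (50) = 122
Area = |Σ|/2 = 61.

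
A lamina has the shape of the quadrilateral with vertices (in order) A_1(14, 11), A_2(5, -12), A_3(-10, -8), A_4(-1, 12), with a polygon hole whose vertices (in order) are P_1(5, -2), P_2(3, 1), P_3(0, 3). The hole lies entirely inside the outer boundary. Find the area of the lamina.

Outer boundary:
Apply the surveyor's formula: 2A = Σ (x_i·y_{i+1} − x_{i+1}·y_i), indices taken mod 4.
Σ = (-223) + (-160) + (-128) + (-179) = -690
Area = |Σ|/2 = 345.
Hole:
Σ = (11) + (9) + (-15) = 5
Area = |Σ|/2 = 2.5.
Net area = 345 − 2.5 = 342.5.

342.5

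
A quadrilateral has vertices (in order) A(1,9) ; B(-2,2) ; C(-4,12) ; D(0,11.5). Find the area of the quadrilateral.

26.75

Apply Gauss's area formula: 2A = Σ (x_i·y_{i+1} − x_{i+1}·y_i), indices taken mod 4.
Σ = (20) + (-16) + (-46) + (-11.5) = -53.5
Area = |Σ|/2 = 26.75.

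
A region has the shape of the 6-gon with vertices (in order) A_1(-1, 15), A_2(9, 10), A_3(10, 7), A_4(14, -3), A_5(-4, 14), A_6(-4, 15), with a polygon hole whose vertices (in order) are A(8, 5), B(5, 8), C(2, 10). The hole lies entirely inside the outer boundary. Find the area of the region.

86

Outer boundary:
Cross-terms: -145, -37, -128, 184, -4, -45  ⇒  Σ = -175
Area = |Σ|/2 = 87.5.
Hole:
Apply the surveyor's formula: 2A = Σ (x_i·y_{i+1} − x_{i+1}·y_i), indices taken mod 3.
Cross-terms: 39, 34, -70  ⇒  Σ = 3
Area = |Σ|/2 = 1.5.
Net area = 87.5 − 1.5 = 86.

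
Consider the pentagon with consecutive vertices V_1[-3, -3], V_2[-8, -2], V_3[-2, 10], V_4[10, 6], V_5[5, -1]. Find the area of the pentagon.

Apply the shoelace (surveyor's) formula: 2A = Σ (x_i·y_{i+1} − x_{i+1}·y_i), indices taken mod 5.
Cross-terms: -18, -84, -112, -40, -18  ⇒  Σ = -272
Area = |Σ|/2 = 136.

136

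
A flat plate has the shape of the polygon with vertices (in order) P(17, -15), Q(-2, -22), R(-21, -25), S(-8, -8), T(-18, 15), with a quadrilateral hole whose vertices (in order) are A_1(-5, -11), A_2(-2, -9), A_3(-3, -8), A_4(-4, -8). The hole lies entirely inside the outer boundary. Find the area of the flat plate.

544.5

Outer boundary:
Apply the surveyor's formula: 2A = Σ (x_i·y_{i+1} − x_{i+1}·y_i), indices taken mod 5.
Cross-terms: -404, -412, -32, -264, 15  ⇒  Σ = -1097
Area = |Σ|/2 = 548.5.
Hole:
Σ = (23) + (-11) + (-8) + (4) = 8
Area = |Σ|/2 = 4.
Net area = 548.5 − 4 = 544.5.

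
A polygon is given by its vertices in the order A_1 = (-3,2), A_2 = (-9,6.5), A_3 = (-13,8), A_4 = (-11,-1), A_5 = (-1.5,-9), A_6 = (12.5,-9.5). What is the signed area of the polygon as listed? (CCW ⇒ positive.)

Apply Gauss's area formula: 2A = Σ (x_i·y_{i+1} − x_{i+1}·y_i), indices taken mod 6.
Σ = (-1.5) + (12.5) + (101) + (97.5) + (126.75) + (-3.5) = 332.75
Signed area = Σ/2 = 166.375 (positive ⇒ counter-clockwise traversal).

166.375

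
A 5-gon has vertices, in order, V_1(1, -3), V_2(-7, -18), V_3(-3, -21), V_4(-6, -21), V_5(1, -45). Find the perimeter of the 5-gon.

92

|V_1V_2| = √((-8)² + (-15)²) = √289 = 17
|V_2V_3| = √((4)² + (-3)²) = √25 = 5
|V_3V_4| = √((-3)² + (0)²) = √9 = 3
|V_4V_5| = √((7)² + (-24)²) = √625 = 25
|V_5V_1| = √((0)² + (42)²) = √1764 = 42
Perimeter = 17 + 5 + 3 + 25 + 42 = 92.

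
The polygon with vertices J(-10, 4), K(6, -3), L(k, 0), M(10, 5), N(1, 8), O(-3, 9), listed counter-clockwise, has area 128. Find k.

The doubled signed area Σ (x_i y_{i+1} − x_{i+1} y_i) is linear in k.
With k=0 it equals 192; the coefficient of k is 8 (from the two edges through L).
So 8·k + 192 = 2·128 = 256 ⇒ k = 8.

8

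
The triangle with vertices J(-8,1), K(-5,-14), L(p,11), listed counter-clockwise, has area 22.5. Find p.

Write out the shoelace sum; only the two edges meeting at L involve p:
2·Area = [((-5)·11 − p·(-14)) + (p·1 − (-8)·11)] + 117
       = 15·p + 150 = 45
⇒ p = -7.

-7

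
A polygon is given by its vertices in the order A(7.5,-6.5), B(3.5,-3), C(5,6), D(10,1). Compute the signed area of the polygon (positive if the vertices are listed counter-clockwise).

Apply the shoelace (surveyor's) formula: 2A = Σ (x_i·y_{i+1} − x_{i+1}·y_i), indices taken mod 4.
Σ = (0.25) + (36) + (-55) + (-72.5) = -91.25
Signed area = Σ/2 = -45.625 (negative ⇒ clockwise traversal).

-45.625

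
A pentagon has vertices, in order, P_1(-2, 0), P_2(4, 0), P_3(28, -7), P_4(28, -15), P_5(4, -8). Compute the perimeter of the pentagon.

74

|P_1P_2| = √((6)² + (0)²) = √36 = 6
|P_2P_3| = √((24)² + (-7)²) = √625 = 25
|P_3P_4| = √((0)² + (-8)²) = √64 = 8
|P_4P_5| = √((-24)² + (7)²) = √625 = 25
|P_5P_1| = √((-6)² + (8)²) = √100 = 10
Perimeter = 6 + 25 + 8 + 25 + 10 = 74.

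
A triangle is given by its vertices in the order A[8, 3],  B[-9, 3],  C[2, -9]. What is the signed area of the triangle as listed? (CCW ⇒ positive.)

102

Apply the shoelace formula: 2A = Σ (x_i·y_{i+1} − x_{i+1}·y_i), indices taken mod 3.
Cross-terms: 51, 75, 78  ⇒  Σ = 204
Signed area = Σ/2 = 102 (positive ⇒ counter-clockwise traversal).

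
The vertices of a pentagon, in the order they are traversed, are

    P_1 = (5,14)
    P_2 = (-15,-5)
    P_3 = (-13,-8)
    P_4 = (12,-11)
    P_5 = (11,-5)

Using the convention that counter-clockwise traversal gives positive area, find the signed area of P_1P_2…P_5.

359.5

Σ = (185) + (55) + (239) + (61) + (179) = 719
Signed area = Σ/2 = 359.5 (positive ⇒ counter-clockwise traversal).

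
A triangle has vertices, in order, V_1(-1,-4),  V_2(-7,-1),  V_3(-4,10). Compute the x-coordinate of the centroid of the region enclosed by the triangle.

-4

Apply Gauss's area formula. First the cross-terms c_i = x_i·y_{i+1} − x_{i+1}·y_i:
  -27, -74, 26  ⇒  2A = -75, A = -37.5.
Then Σ (x_i + x_{i+1})·c_i = 900, so x̄ = 900 / (6·(-37.5)) = -4.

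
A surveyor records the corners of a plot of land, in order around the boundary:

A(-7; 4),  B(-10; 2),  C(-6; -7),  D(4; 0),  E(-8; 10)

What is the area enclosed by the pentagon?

Σ = (26) + (82) + (28) + (40) + (38) = 214
Area = |Σ|/2 = 107.

107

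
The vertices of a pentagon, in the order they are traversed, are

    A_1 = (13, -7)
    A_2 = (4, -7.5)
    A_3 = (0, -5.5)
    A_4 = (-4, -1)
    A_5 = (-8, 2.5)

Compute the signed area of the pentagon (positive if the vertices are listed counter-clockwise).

A_1→A_2: (13)(-7.5) − (4)(-7) = -69.5
A_2→A_3: (4)(-5.5) − (0)(-7.5) = -22
A_3→A_4: (0)(-1) − (-4)(-5.5) = -22
A_4→A_5: (-4)(2.5) − (-8)(-1) = -18
A_5→A_1: (-8)(-7) − (13)(2.5) = 23.5
Σ = -108
Signed area = Σ/2 = -54 (negative ⇒ clockwise traversal).

-54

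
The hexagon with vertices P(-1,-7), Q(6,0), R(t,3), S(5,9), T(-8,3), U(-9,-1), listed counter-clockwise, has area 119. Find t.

Write out the shoelace sum; only the two edges meeting at R involve t:
2·Area = [(6·3 − t·0) + (t·9 − 5·3)] + 226
       = 9·t + 229 = 238
⇒ t = 1.

1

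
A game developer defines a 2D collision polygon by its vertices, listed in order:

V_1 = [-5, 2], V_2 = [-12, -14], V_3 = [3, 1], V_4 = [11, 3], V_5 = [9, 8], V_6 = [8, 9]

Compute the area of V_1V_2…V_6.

130.5

Apply the shoelace (surveyor's) formula: 2A = Σ (x_i·y_{i+1} − x_{i+1}·y_i), indices taken mod 6.
V_1→V_2: (-5)(-14) − (-12)(2) = 94
V_2→V_3: (-12)(1) − (3)(-14) = 30
V_3→V_4: (3)(3) − (11)(1) = -2
V_4→V_5: (11)(8) − (9)(3) = 61
V_5→V_6: (9)(9) − (8)(8) = 17
V_6→V_1: (8)(2) − (-5)(9) = 61
Σ = 261
Area = |Σ|/2 = 130.5.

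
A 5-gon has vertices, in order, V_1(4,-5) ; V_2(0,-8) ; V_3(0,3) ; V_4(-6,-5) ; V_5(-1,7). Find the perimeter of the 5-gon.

52

|V_1V_2| = √((-4)² + (-3)²) = √25 = 5
|V_2V_3| = √((0)² + (11)²) = √121 = 11
|V_3V_4| = √((-6)² + (-8)²) = √100 = 10
|V_4V_5| = √((5)² + (12)²) = √169 = 13
|V_5V_1| = √((5)² + (-12)²) = √169 = 13
Perimeter = 5 + 11 + 10 + 13 + 13 = 52.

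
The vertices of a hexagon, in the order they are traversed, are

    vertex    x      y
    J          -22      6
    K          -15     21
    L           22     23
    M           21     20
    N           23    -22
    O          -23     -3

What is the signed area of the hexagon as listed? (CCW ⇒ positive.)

Apply the shoelace (surveyor's) formula: 2A = Σ (x_i·y_{i+1} − x_{i+1}·y_i), indices taken mod 6.
J→K: (-22)(21) − (-15)(6) = -372
K→L: (-15)(23) − (22)(21) = -807
L→M: (22)(20) − (21)(23) = -43
M→N: (21)(-22) − (23)(20) = -922
N→O: (23)(-3) − (-23)(-22) = -575
O→J: (-23)(6) − (-22)(-3) = -204
Σ = -2923
Signed area = Σ/2 = -1461.5 (negative ⇒ clockwise traversal).

-1461.5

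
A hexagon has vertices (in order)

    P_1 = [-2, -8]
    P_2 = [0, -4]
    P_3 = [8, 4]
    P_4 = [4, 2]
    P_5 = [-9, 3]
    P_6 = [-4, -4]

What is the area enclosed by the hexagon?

71

Σ = (8) + (32) + (0) + (30) + (48) + (24) = 142
Area = |Σ|/2 = 71.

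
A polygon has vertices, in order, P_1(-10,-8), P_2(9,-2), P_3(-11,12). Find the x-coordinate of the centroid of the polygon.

-4

Apply the surveyor's formula. First the cross-terms c_i = x_i·y_{i+1} − x_{i+1}·y_i:
  92, 86, 208  ⇒  2A = 386, A = 193.
Then Σ (x_i + x_{i+1})·c_i = -4632, so x̄ = -4632 / (6·193) = -4.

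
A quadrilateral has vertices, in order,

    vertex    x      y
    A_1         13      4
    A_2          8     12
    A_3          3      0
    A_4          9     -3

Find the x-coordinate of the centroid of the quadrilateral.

625/77

Apply the shoelace (surveyor's) formula. First the cross-terms c_i = x_i·y_{i+1} − x_{i+1}·y_i:
  124, -36, -9, 75  ⇒  2A = 154, A = 77.
Then Σ (x_i + x_{i+1})·c_i = 3750, so x̄ = 3750 / (6·77) = 625/77.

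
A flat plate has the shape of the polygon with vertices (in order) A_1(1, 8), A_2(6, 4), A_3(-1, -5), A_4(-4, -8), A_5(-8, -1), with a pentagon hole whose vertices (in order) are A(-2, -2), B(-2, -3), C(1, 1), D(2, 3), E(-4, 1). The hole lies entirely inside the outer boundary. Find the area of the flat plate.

Outer boundary:
Apply Gauss's area formula: 2A = Σ (x_i·y_{i+1} − x_{i+1}·y_i), indices taken mod 5.
Σ = (-44) + (-26) + (-12) + (-60) + (-63) = -205
Area = |Σ|/2 = 102.5.
Hole:
Apply the shoelace (surveyor's) formula: 2A = Σ (x_i·y_{i+1} − x_{i+1}·y_i), indices taken mod 5.
Σ = (2) + (1) + (1) + (14) + (10) = 28
Area = |Σ|/2 = 14.
Net area = 102.5 − 14 = 88.5.

88.5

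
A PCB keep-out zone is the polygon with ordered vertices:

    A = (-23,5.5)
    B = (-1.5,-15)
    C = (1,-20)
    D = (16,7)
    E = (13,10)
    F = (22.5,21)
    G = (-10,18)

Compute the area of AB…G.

908.125

Apply the shoelace formula: 2A = Σ (x_i·y_{i+1} − x_{i+1}·y_i), indices taken mod 7.
Σ = (353.25) + (45) + (327) + (69) + (48) + (615) + (359) = 1816.25
Area = |Σ|/2 = 908.125.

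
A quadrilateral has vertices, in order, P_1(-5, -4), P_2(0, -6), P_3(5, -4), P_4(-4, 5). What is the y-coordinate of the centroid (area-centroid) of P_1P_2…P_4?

Apply the shoelace formula. First the cross-terms c_i = x_i·y_{i+1} − x_{i+1}·y_i:
  30, 30, 9, 41  ⇒  2A = 110, A = 55.
Then Σ (y_i + y_{i+1})·c_i = -550, so ȳ = -550 / (6·55) = -5/3.

-5/3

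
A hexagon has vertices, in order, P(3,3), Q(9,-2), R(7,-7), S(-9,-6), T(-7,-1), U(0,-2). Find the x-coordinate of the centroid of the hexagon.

0.87

Apply the shoelace formula. First the cross-terms c_i = x_i·y_{i+1} − x_{i+1}·y_i:
  -33, -49, -105, -33, 14, 6  ⇒  2A = -200, A = -100.
Then Σ (x_i + x_{i+1})·c_i = -522, so x̄ = -522 / (6·(-100)) = 0.87.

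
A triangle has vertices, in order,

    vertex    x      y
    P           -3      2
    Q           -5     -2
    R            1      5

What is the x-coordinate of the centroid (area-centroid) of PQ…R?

-7/3

Apply Gauss's area formula. First the cross-terms c_i = x_i·y_{i+1} − x_{i+1}·y_i:
  16, -23, 17  ⇒  2A = 10, A = 5.
Then Σ (x_i + x_{i+1})·c_i = -70, so x̄ = -70 / (6·5) = -7/3.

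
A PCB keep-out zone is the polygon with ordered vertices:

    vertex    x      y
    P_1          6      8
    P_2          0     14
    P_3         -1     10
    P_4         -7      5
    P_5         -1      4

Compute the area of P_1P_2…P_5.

54

Σ = (84) + (14) + (65) + (-23) + (-32) = 108
Area = |Σ|/2 = 54.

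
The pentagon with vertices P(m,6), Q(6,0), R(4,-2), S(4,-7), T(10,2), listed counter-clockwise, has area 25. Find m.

10

Write out the shoelace sum; only the two edges meeting at P involve m:
2·Area = [(10·6 − m·2) + (m·0 − 6·6)] + 46
       = -2·m + 70 = 50
⇒ m = 10.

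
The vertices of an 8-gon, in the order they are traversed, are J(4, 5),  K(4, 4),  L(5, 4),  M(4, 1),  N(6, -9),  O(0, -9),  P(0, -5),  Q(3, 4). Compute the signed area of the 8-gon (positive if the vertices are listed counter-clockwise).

Apply the shoelace formula: 2A = Σ (x_i·y_{i+1} − x_{i+1}·y_i), indices taken mod 8.
Cross-terms: -4, -4, -11, -42, -54, 0, 15, -1  ⇒  Σ = -101
Signed area = Σ/2 = -50.5 (negative ⇒ clockwise traversal).

-50.5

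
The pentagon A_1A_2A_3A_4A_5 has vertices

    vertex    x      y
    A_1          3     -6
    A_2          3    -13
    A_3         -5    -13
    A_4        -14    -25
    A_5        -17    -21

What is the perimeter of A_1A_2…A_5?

|A_1A_2| = √((0)² + (-7)²) = √49 = 7
|A_2A_3| = √((-8)² + (0)²) = √64 = 8
|A_3A_4| = √((-9)² + (-12)²) = √225 = 15
|A_4A_5| = √((-3)² + (4)²) = √25 = 5
|A_5A_1| = √((20)² + (15)²) = √625 = 25
Perimeter = 7 + 8 + 15 + 5 + 25 = 60.

60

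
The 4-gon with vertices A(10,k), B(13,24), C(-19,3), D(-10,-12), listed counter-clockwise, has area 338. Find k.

19

Write out the shoelace sum; only the two edges meeting at A involve k:
2·Area = [((-10)·k − 10·(-12)) + (10·24 − 13·k)] + 753
       = -23·k + 1113 = 676
⇒ k = 19.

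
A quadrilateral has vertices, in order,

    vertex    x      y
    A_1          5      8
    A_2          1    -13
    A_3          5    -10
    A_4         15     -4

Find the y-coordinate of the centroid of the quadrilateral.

Apply the shoelace formula. First the cross-terms c_i = x_i·y_{i+1} − x_{i+1}·y_i:
  -73, 55, 130, 140  ⇒  2A = 252, A = 126.
Then Σ (y_i + y_{i+1})·c_i = -2160, so ȳ = -2160 / (6·126) = -20/7.

-20/7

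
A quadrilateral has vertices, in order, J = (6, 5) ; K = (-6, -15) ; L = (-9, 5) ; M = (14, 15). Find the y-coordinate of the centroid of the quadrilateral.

Apply the shoelace formula. First the cross-terms c_i = x_i·y_{i+1} − x_{i+1}·y_i:
  -60, -165, -205, -20  ⇒  2A = -450, A = -225.
Then Σ (y_i + y_{i+1})·c_i = -2250, so ȳ = -2250 / (6·(-225)) = 5/3.

5/3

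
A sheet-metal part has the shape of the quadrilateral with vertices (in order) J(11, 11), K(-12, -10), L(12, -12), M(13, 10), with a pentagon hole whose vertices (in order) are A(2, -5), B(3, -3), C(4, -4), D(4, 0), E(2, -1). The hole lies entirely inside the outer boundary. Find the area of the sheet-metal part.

Outer boundary:
Apply the surveyor's formula: 2A = Σ (x_i·y_{i+1} − x_{i+1}·y_i), indices taken mod 4.
Σ = (22) + (264) + (276) + (33) = 595
Area = |Σ|/2 = 297.5.
Hole:
Apply the shoelace formula: 2A = Σ (x_i·y_{i+1} − x_{i+1}·y_i), indices taken mod 5.
A→B: (2)(-3) − (3)(-5) = 9
B→C: (3)(-4) − (4)(-3) = 0
C→D: (4)(0) − (4)(-4) = 16
D→E: (4)(-1) − (2)(0) = -4
E→A: (2)(-5) − (2)(-1) = -8
Σ = 13
Area = |Σ|/2 = 6.5.
Net area = 297.5 − 6.5 = 291.

291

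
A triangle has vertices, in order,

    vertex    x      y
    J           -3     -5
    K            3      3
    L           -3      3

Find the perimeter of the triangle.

|JK| = √((6)² + (8)²) = √100 = 10
|KL| = √((-6)² + (0)²) = √36 = 6
|LJ| = √((0)² + (-8)²) = √64 = 8
Perimeter = 10 + 6 + 8 = 24.

24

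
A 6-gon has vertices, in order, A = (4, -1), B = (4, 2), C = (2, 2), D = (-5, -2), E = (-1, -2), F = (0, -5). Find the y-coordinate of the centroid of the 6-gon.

Apply Gauss's area formula. First the cross-terms c_i = x_i·y_{i+1} − x_{i+1}·y_i:
  12, 4, 6, 8, 5, 20  ⇒  2A = 55, A = 27.5.
Then Σ (y_i + y_{i+1})·c_i = -159, so ȳ = -159 / (6·27.5) = -53/55.

-53/55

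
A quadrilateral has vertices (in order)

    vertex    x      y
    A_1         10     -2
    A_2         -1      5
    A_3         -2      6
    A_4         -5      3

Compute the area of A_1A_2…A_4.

28

Apply the shoelace (surveyor's) formula: 2A = Σ (x_i·y_{i+1} − x_{i+1}·y_i), indices taken mod 4.
Σ = (48) + (4) + (24) + (-20) = 56
Area = |Σ|/2 = 28.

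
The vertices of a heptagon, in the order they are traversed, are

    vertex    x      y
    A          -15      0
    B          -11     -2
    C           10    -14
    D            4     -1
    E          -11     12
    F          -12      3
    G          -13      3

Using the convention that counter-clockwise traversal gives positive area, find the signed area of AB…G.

223

Apply Gauss's area formula: 2A = Σ (x_i·y_{i+1} − x_{i+1}·y_i), indices taken mod 7.
Cross-terms: 30, 174, 46, 37, 111, 3, 45  ⇒  Σ = 446
Signed area = Σ/2 = 223 (positive ⇒ counter-clockwise traversal).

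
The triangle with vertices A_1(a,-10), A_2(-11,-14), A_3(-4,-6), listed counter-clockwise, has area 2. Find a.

-8

The doubled signed area Σ (x_i y_{i+1} − x_{i+1} y_i) is linear in a.
With a=0 it equals -60; the coefficient of a is -8 (from the two edges through A_1).
So -8·a + -60 = 2·2 = 4 ⇒ a = -8.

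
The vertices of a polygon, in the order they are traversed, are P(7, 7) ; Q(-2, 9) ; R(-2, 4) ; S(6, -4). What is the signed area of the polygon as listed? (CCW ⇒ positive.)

70.5

Apply the surveyor's formula: 2A = Σ (x_i·y_{i+1} − x_{i+1}·y_i), indices taken mod 4.
Cross-terms: 77, 10, -16, 70  ⇒  Σ = 141
Signed area = Σ/2 = 70.5 (positive ⇒ counter-clockwise traversal).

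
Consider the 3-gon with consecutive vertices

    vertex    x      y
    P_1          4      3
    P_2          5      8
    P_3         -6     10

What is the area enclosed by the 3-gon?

Apply the surveyor's formula: 2A = Σ (x_i·y_{i+1} − x_{i+1}·y_i), indices taken mod 3.
Σ = (17) + (98) + (-58) = 57
Area = |Σ|/2 = 28.5.

28.5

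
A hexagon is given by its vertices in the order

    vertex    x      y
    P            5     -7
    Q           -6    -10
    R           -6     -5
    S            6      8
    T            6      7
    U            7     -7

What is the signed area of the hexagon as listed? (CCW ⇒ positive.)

-125.5

Apply the shoelace formula: 2A = Σ (x_i·y_{i+1} − x_{i+1}·y_i), indices taken mod 6.
P→Q: (5)(-10) − (-6)(-7) = -92
Q→R: (-6)(-5) − (-6)(-10) = -30
R→S: (-6)(8) − (6)(-5) = -18
S→T: (6)(7) − (6)(8) = -6
T→U: (6)(-7) − (7)(7) = -91
U→P: (7)(-7) − (5)(-7) = -14
Σ = -251
Signed area = Σ/2 = -125.5 (negative ⇒ clockwise traversal).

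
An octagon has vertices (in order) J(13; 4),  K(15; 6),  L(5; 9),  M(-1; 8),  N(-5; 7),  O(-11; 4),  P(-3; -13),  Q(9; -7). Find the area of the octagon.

Apply the shoelace (surveyor's) formula: 2A = Σ (x_i·y_{i+1} − x_{i+1}·y_i), indices taken mod 8.
Cross-terms: 18, 105, 49, 33, 57, 155, 138, 127  ⇒  Σ = 682
Area = |Σ|/2 = 341.

341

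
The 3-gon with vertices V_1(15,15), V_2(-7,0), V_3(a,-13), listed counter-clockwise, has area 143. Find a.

The doubled signed area Σ (x_i y_{i+1} − x_{i+1} y_i) is linear in a.
With a=0 it equals 391; the coefficient of a is 15 (from the two edges through V_3).
So 15·a + 391 = 2·143 = 286 ⇒ a = -7.

-7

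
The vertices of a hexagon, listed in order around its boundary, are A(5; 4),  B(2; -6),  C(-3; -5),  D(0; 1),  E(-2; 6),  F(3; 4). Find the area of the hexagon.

Cross-terms: -38, -28, -3, 2, -26, -8  ⇒  Σ = -101
Area = |Σ|/2 = 50.5.

50.5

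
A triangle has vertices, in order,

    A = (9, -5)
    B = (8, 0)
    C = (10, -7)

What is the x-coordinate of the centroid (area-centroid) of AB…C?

Apply the shoelace formula. First the cross-terms c_i = x_i·y_{i+1} − x_{i+1}·y_i:
  40, -56, 13  ⇒  2A = -3, A = -1.5.
Then Σ (x_i + x_{i+1})·c_i = -81, so x̄ = -81 / (6·(-1.5)) = 9.

9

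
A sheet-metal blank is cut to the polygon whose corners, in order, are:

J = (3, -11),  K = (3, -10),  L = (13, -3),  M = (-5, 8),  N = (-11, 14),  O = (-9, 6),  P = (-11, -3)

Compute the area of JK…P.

257

Apply the surveyor's formula: 2A = Σ (x_i·y_{i+1} − x_{i+1}·y_i), indices taken mod 7.
Cross-terms: 3, 121, 89, 18, 60, 93, 130  ⇒  Σ = 514
Area = |Σ|/2 = 257.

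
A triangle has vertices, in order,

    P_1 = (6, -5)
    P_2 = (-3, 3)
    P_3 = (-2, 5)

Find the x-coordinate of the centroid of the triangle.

1/3

Apply the shoelace (surveyor's) formula. First the cross-terms c_i = x_i·y_{i+1} − x_{i+1}·y_i:
  3, -9, -20  ⇒  2A = -26, A = -13.
Then Σ (x_i + x_{i+1})·c_i = -26, so x̄ = -26 / (6·(-13)) = 1/3.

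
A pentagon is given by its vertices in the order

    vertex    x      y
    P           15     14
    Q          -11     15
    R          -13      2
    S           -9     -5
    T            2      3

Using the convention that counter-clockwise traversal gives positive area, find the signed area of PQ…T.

Apply Gauss's area formula: 2A = Σ (x_i·y_{i+1} − x_{i+1}·y_i), indices taken mod 5.
Σ = (379) + (173) + (83) + (-17) + (-17) = 601
Signed area = Σ/2 = 300.5 (positive ⇒ counter-clockwise traversal).

300.5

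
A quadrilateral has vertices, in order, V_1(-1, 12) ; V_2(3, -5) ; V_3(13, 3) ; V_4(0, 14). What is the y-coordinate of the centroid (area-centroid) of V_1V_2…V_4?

Apply Gauss's area formula. First the cross-terms c_i = x_i·y_{i+1} − x_{i+1}·y_i:
  -31, 74, 182, 14  ⇒  2A = 239, A = 119.5.
Then Σ (y_i + y_{i+1})·c_i = 3093, so ȳ = 3093 / (6·119.5) = 1031/239.

1031/239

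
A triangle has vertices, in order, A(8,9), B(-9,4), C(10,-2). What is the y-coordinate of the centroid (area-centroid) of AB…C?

11/3

Apply the shoelace (surveyor's) formula. First the cross-terms c_i = x_i·y_{i+1} − x_{i+1}·y_i:
  113, -22, 106  ⇒  2A = 197, A = 98.5.
Then Σ (y_i + y_{i+1})·c_i = 2167, so ȳ = 2167 / (6·98.5) = 11/3.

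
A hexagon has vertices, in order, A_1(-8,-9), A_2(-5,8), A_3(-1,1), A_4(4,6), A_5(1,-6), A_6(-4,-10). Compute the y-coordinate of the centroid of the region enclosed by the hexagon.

Apply the shoelace formula. First the cross-terms c_i = x_i·y_{i+1} − x_{i+1}·y_i:
  -109, 3, -10, -30, -34, -44  ⇒  2A = -224, A = -112.
Then Σ (y_i + y_{i+1})·c_i = 1446, so ȳ = 1446 / (6·(-112)) = -241/112.

-241/112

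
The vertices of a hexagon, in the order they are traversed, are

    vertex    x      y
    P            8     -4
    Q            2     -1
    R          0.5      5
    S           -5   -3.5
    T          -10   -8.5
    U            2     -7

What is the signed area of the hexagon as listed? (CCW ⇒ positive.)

Apply the shoelace (surveyor's) formula: 2A = Σ (x_i·y_{i+1} − x_{i+1}·y_i), indices taken mod 6.
P→Q: (8)(-1) − (2)(-4) = 0
Q→R: (2)(5) − (0.5)(-1) = 10.5
R→S: (0.5)(-3.5) − (-5)(5) = 23.25
S→T: (-5)(-8.5) − (-10)(-3.5) = 7.5
T→U: (-10)(-7) − (2)(-8.5) = 87
U→P: (2)(-4) − (8)(-7) = 48
Σ = 176.25
Signed area = Σ/2 = 88.125 (positive ⇒ counter-clockwise traversal).

88.125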